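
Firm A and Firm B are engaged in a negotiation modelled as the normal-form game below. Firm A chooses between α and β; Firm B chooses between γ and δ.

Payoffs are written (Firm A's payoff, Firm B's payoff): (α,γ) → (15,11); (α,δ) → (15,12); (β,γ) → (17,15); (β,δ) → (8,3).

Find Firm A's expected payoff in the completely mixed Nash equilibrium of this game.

15

First find q, the probability Firm B plays γ, from Firm A's indifference between α and β: 15q + 15(1−q) = 17q + 8(1−q), giving q = 7/9.
Since Firm A is indifferent in equilibrium, Firm A's expected payoff equals the payoff from either row against (7/9, 2/9). Using α: 15(7/9) + 15(2/9) = 15.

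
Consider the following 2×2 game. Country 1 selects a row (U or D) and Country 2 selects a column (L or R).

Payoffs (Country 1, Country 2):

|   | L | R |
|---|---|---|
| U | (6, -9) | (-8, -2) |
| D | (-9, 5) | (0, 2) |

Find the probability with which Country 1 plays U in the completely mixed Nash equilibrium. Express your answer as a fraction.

Let p be the probability that Country 1 plays U. In a completely mixed equilibrium, Country 2 must be indifferent between L and R.
Country 2's expected payoff from L is −9p + 5(1−p); from R it is −2p + 2(1−p).
Setting these equal: −14p + 5 = −4p + 2, so p = 3/10.

3/10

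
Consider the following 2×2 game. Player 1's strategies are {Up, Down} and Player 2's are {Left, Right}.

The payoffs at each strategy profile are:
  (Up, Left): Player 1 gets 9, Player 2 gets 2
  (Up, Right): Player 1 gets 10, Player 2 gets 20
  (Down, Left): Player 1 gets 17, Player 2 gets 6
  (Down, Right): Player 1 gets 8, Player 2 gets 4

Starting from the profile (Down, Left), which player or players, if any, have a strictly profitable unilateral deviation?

Neither

Player 1 at (Down, Left) earns 17; deviating to Up yields 9 — not better.
Player 2 earns 6; deviating to Right yields 4 — not better.
Neither player can strictly improve; the profile is a Nash equilibrium.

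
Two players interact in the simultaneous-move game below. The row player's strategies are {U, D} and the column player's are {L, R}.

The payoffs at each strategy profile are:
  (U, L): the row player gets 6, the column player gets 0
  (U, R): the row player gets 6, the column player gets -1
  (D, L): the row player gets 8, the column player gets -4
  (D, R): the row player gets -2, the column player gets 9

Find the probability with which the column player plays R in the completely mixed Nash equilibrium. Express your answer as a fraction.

Let q be the probability that the column player plays L. In a completely mixed equilibrium, the row player must be indifferent between U and D.
The row player's expected payoff from U is 6q + 6(1−q); from D it is 8q − 2(1−q).
Setting these equal: 6 = 10q − 2, so q = 4/5.
Therefore the column player plays R with probability 1 − 4/5 = 1/5.

1/5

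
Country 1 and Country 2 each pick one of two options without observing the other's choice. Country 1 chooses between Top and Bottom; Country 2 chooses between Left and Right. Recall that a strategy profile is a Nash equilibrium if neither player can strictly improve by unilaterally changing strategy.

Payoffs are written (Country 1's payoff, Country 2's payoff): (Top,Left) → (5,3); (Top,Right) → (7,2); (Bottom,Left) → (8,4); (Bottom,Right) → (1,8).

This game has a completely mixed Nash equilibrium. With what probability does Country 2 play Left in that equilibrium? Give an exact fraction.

Let c be the probability that Country 2 plays Left. In a completely mixed equilibrium, Country 1 must be indifferent between Top and Bottom.
Country 1's expected payoff from Top is 5c + 7(1−c); from Bottom it is 8c + (1−c).
Setting these equal: −2c + 7 = 7c + 1, so c = 2/3.

2/3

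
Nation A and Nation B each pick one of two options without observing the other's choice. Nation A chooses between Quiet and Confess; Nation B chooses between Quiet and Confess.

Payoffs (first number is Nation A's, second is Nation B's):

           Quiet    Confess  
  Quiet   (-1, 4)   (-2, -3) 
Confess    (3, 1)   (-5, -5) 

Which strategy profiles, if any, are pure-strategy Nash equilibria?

(Confess, Quiet)

(Quiet, Quiet): Nation A prefers Confess (3 > -1) — not an equilibrium.
(Quiet, Confess): Nation B prefers Quiet (4 > -3) — not an equilibrium.
(Confess, Quiet): Nation A gets 3 ≥ -1 from Quiet, and Nation B gets 1 ≥ -5 from Confess — Nash equilibrium.
(Confess, Confess): Nation A prefers Quiet (-2 > -5); Nation B prefers Quiet (1 > -5) — not an equilibrium.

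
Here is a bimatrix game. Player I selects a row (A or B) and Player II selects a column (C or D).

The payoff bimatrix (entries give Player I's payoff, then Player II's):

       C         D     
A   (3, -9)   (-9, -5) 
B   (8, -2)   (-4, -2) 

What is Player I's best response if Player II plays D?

Against D, Player I earns -9 from A and -4 from B.
So B is the best response.

B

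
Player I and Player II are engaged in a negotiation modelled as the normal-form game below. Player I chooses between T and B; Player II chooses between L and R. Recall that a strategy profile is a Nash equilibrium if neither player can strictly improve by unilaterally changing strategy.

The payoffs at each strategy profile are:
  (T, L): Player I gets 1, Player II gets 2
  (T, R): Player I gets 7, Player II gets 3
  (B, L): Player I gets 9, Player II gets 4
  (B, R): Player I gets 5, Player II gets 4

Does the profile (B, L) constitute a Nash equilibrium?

Yes

At (B, L), Player I earns 9; switching to T would give 1, so Player I has no profitable deviation.
Player II earns 4; switching to R would give 4, so Player II has no profitable deviation.
Neither player can gain by a unilateral deviation, so this profile is a Nash equilibrium.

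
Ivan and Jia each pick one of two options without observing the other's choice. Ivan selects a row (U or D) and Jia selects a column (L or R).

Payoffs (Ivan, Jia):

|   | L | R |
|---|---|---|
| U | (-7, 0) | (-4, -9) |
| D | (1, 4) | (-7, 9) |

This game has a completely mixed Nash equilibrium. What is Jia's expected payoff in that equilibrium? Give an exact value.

First find x, the probability Ivan plays U, from Jia's indifference between L and R: 4(1−x) = −9x + 9(1−x), giving x = 5/14.
Since Jia is indifferent in equilibrium, Jia's expected payoff equals the payoff from either column against (5/14, 9/14). Using L: 4(9/14) = 18/7.

18/7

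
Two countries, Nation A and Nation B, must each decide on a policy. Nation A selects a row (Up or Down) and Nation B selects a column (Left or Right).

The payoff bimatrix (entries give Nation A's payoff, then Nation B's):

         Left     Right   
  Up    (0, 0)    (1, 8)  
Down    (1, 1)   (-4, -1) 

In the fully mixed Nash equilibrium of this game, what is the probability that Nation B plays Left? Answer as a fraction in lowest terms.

5/6

Let q be the probability that Nation B plays Left. In a completely mixed equilibrium, Nation A must be indifferent between Up and Down.
Nation A's expected payoff from Up is (1−q); from Down it is q − 4(1−q).
Setting these equal: −q + 1 = 5q − 4, so q = 5/6.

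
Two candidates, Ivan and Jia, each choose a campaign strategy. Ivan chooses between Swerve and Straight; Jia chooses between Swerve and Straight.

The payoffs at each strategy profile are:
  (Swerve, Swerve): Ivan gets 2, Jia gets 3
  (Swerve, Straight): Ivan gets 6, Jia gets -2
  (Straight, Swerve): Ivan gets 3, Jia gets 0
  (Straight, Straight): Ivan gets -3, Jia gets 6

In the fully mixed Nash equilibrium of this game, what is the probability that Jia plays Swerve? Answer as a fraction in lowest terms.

9/10

Let y be the probability that Jia plays Swerve. In a completely mixed equilibrium, Ivan must be indifferent between Swerve and Straight.
Ivan's expected payoff from Swerve is 2y + 6(1−y); from Straight it is 3y − 3(1−y).
Setting these equal: −4y + 6 = 6y − 3, so y = 9/10.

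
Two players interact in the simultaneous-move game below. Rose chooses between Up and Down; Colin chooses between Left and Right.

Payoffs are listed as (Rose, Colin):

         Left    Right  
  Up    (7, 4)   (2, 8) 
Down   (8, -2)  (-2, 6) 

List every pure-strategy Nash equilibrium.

(Up, Right)

(Up, Left): Rose prefers Down (8 > 7); Colin prefers Right (8 > 4) — not an equilibrium.
(Up, Right): Rose gets 2 ≥ -2 from Down, and Colin gets 8 ≥ 4 from Left — Nash equilibrium.
(Down, Left): Colin prefers Right (6 > -2) — not an equilibrium.
(Down, Right): Rose prefers Up (2 > -2) — not an equilibrium.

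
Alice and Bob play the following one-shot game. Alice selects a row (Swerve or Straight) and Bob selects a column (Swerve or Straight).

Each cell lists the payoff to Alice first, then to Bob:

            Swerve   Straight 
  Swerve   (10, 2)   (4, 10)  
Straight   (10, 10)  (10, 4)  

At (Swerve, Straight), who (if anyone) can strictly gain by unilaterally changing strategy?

Alice

Alice at (Swerve, Straight) earns 4; deviating to Straight yields 10 — a strict improvement.
Bob earns 10; deviating to Swerve yields 2 — not better.
Only Alice has a strictly profitable deviation.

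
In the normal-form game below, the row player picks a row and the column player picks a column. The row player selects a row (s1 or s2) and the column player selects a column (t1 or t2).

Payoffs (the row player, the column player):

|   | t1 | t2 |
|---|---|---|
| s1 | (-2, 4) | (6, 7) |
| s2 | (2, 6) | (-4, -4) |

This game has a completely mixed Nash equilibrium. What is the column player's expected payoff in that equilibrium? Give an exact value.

58/13

First find p, the probability the row player plays s1, from the column player's indifference between t1 and t2: 4p + 6(1−p) = 7p − 4(1−p), giving p = 10/13.
Since the column player is indifferent in equilibrium, the column player's expected payoff equals the payoff from either column against (10/13, 3/13). Using t1: 4(10/13) + 6(3/13) = 58/13.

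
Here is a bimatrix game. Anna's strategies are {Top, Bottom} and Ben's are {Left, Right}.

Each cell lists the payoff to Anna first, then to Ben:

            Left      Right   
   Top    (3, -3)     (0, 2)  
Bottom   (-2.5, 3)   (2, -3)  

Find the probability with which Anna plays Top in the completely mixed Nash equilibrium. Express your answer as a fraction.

6/11

Let r be the probability that Anna plays Top. In a completely mixed equilibrium, Ben must be indifferent between Left and Right.
Ben's expected payoff from Left is −3r + 3(1−r); from Right it is 2r − 3(1−r).
Setting these equal: −6r + 3 = 5r − 3, so r = 6/11.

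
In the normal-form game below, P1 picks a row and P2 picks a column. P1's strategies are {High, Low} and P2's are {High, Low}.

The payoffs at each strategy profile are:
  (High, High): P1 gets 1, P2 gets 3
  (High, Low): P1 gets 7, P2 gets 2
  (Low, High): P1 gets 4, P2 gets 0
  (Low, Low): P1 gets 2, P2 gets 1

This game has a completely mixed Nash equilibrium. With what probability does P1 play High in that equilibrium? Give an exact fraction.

Let p be the probability that P1 plays High. In a completely mixed equilibrium, P2 must be indifferent between High and Low.
P2's expected payoff from High is 3p; from Low it is 2p + (1−p).
Setting these equal: 3p = p + 1, so p = 1/2.

1/2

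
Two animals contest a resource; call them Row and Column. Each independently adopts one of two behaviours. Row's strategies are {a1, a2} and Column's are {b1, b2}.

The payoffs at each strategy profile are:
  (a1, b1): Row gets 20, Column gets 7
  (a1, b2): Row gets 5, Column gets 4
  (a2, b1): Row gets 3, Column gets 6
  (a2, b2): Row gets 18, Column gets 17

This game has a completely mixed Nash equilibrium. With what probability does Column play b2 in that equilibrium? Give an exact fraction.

17/30

Let y be the probability that Column plays b1. In a completely mixed equilibrium, Row must be indifferent between a1 and a2.
Row's expected payoff from a1 is 20y + 5(1−y); from a2 it is 3y + 18(1−y).
Setting these equal: 15y + 5 = −15y + 18, so y = 13/30.
Therefore Column plays b2 with probability 1 − 13/30 = 17/30.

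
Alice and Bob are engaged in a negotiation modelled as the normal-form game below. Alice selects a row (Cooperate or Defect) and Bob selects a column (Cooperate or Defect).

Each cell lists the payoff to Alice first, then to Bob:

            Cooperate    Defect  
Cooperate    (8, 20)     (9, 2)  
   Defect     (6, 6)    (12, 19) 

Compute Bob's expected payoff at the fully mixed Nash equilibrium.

368/31

First find x, the probability Alice plays Cooperate, from Bob's indifference between Cooperate and Defect: 20x + 6(1−x) = 2x + 19(1−x), giving x = 13/31.
Since Bob is indifferent in equilibrium, Bob's expected payoff equals the payoff from either column against (13/31, 18/31). Using Cooperate: 20(13/31) + 6(18/31) = 368/31.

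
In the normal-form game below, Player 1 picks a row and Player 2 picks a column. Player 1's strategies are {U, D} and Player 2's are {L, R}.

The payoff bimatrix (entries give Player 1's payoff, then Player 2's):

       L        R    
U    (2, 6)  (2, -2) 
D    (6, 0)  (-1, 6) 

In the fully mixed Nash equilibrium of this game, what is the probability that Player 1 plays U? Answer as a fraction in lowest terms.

Let r be the probability that Player 1 plays U. In a completely mixed equilibrium, Player 2 must be indifferent between L and R.
Player 2's expected payoff from L is 6r; from R it is −2r + 6(1−r).
Setting these equal: 6r = −8r + 6, so r = 3/7.

3/7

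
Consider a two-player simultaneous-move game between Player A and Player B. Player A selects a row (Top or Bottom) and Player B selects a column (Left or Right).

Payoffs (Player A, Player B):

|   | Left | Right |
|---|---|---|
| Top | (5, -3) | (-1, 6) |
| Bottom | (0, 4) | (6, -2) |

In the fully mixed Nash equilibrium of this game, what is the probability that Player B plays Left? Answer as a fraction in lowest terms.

7/12

Let y be the probability that Player B plays Left. In a completely mixed equilibrium, Player A must be indifferent between Top and Bottom.
Player A's expected payoff from Top is 5y − (1−y); from Bottom it is 6(1−y).
Setting these equal: 6y − 1 = −6y + 6, so y = 7/12.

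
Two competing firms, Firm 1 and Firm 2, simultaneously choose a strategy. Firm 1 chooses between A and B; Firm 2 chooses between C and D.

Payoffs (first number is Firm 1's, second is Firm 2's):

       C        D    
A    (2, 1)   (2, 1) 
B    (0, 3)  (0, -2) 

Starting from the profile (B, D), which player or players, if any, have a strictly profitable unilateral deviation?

Both

Firm 1 at (B, D) earns 0; deviating to A yields 2 — a strict improvement.
Firm 2 earns -2; deviating to C yields 3 — a strict improvement.
Both Firm 1 and Firm 2 have strictly profitable deviations.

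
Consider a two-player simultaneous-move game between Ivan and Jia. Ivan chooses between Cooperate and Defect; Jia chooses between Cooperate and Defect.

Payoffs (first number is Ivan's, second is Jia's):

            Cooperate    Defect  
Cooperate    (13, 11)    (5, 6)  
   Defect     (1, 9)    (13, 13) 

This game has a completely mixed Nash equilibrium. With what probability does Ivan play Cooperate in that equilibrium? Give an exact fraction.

4/9

Let r be the probability that Ivan plays Cooperate. In a completely mixed equilibrium, Jia must be indifferent between Cooperate and Defect.
Jia's expected payoff from Cooperate is 11r + 9(1−r); from Defect it is 6r + 13(1−r).
Setting these equal: 2r + 9 = −7r + 13, so r = 4/9.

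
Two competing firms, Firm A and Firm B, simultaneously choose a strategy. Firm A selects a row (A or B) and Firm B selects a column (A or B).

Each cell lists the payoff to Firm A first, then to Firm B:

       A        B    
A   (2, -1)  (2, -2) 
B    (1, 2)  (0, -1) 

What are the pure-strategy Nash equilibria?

(A, A): Firm A gets 2 ≥ 1 from B, and Firm B gets -1 ≥ -2 from B — Nash equilibrium.
(A, B): Firm B prefers A (-1 > -2) — not an equilibrium.
(B, A): Firm A prefers A (2 > 1) — not an equilibrium.
(B, B): Firm A prefers A (2 > 0); Firm B prefers A (2 > -1) — not an equilibrium.

(A, A)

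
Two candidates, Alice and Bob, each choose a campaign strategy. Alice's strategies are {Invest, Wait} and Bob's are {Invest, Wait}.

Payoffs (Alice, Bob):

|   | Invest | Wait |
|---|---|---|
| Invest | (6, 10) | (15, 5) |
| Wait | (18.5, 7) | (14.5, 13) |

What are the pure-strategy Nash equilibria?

(Invest, Invest): Alice prefers Wait (18.5 > 6) — not an equilibrium.
(Invest, Wait): Bob prefers Invest (10 > 5) — not an equilibrium.
(Wait, Invest): Bob prefers Wait (13 > 7) — not an equilibrium.
(Wait, Wait): Alice prefers Invest (15 > 14.5) — not an equilibrium.

none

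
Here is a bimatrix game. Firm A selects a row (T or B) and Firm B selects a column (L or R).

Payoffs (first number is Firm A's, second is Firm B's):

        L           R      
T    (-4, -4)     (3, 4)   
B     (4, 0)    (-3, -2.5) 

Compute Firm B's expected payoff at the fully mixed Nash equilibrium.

-20/21

First find p, the probability Firm A plays T, from Firm B's indifference between L and R: −4p = 4p − 2.5(1−p), giving p = 5/21.
Since Firm B is indifferent in equilibrium, Firm B's expected payoff equals the payoff from either column against (5/21, 16/21). Using L: −4(5/21) = -20/21.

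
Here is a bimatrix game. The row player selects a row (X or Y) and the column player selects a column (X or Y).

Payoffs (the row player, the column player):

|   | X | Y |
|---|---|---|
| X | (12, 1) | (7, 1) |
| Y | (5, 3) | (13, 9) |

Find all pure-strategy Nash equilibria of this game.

(X, X) and (Y, Y)

(X, X): the row player gets 12 ≥ 5 from Y, and the column player gets 1 ≥ 1 from Y — Nash equilibrium.
(X, Y): the row player prefers Y (13 > 7) — not an equilibrium.
(Y, X): the row player prefers X (12 > 5); the column player prefers Y (9 > 3) — not an equilibrium.
(Y, Y): the row player gets 13 ≥ 7 from X, and the column player gets 9 ≥ 3 from X — Nash equilibrium.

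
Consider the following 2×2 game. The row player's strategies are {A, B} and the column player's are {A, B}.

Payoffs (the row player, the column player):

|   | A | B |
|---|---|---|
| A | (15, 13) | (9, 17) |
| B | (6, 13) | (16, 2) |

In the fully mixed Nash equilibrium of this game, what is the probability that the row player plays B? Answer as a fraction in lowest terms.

Let x be the probability that the row player plays A. In a completely mixed equilibrium, the column player must be indifferent between A and B.
The column player's expected payoff from A is 13x + 13(1−x); from B it is 17x + 2(1−x).
Setting these equal: 13 = 15x + 2, so x = 11/15.
Therefore the row player plays B with probability 1 − 11/15 = 4/15.

4/15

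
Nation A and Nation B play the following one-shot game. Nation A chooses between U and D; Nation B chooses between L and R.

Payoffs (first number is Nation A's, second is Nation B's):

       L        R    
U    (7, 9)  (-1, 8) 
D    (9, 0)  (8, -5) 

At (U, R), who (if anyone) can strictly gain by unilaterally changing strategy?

Both

Nation A at (U, R) earns -1; deviating to D yields 8 — a strict improvement.
Nation B earns 8; deviating to L yields 9 — a strict improvement.
Both Nation A and Nation B have strictly profitable deviations.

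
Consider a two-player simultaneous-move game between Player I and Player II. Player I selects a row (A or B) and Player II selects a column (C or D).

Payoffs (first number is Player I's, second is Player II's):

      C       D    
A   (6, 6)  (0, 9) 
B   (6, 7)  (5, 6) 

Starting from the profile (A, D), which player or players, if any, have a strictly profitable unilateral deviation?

Player I at (A, D) earns 0; deviating to B yields 5 — a strict improvement.
Player II earns 9; deviating to C yields 6 — not better.
Only Player I has a strictly profitable deviation.

Player I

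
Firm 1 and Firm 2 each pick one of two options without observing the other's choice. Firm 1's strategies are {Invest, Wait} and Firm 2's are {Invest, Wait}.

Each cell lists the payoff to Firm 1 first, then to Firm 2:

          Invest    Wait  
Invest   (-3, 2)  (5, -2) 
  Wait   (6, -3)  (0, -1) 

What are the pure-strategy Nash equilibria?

none

(Invest, Invest): Firm 1 prefers Wait (6 > -3) — not an equilibrium.
(Invest, Wait): Firm 2 prefers Invest (2 > -2) — not an equilibrium.
(Wait, Invest): Firm 2 prefers Wait (-1 > -3) — not an equilibrium.
(Wait, Wait): Firm 1 prefers Invest (5 > 0) — not an equilibrium.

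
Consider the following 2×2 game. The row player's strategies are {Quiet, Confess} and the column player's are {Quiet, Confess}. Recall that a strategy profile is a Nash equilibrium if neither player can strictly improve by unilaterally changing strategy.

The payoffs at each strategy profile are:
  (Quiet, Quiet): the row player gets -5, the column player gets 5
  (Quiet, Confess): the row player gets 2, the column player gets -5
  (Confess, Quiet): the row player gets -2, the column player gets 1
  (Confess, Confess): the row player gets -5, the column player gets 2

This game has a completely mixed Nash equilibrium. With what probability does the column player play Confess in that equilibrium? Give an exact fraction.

3/10

Let c be the probability that the column player plays Quiet. In a completely mixed equilibrium, the row player must be indifferent between Quiet and Confess.
The row player's expected payoff from Quiet is −5c + 2(1−c); from Confess it is −2c − 5(1−c).
Setting these equal: −7c + 2 = 3c − 5, so c = 7/10.
Therefore the column player plays Confess with probability 1 − 7/10 = 3/10.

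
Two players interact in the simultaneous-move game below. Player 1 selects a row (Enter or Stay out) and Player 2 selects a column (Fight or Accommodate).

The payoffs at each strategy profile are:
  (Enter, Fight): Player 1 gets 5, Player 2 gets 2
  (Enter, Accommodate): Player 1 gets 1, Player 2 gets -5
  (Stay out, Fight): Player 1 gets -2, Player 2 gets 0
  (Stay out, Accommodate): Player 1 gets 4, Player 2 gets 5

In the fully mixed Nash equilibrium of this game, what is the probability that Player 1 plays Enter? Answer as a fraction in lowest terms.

Let x be the probability that Player 1 plays Enter. In a completely mixed equilibrium, Player 2 must be indifferent between Fight and Accommodate.
Player 2's expected payoff from Fight is 2x; from Accommodate it is −5x + 5(1−x).
Setting these equal: 2x = −10x + 5, so x = 5/12.

5/12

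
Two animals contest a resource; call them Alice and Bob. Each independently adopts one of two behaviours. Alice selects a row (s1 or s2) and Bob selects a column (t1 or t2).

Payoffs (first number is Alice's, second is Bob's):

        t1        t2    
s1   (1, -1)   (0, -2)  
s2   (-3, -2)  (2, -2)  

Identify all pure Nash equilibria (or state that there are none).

(s1, t1): Alice gets 1 ≥ -3 from s2, and Bob gets -1 ≥ -2 from t2 — Nash equilibrium.
(s1, t2): Alice prefers s2 (2 > 0); Bob prefers t1 (-1 > -2) — not an equilibrium.
(s2, t1): Alice prefers s1 (1 > -3) — not an equilibrium.
(s2, t2): Alice gets 2 ≥ 0 from s1, and Bob gets -2 ≥ -2 from t1 — Nash equilibrium.

(s1, t1) and (s2, t2)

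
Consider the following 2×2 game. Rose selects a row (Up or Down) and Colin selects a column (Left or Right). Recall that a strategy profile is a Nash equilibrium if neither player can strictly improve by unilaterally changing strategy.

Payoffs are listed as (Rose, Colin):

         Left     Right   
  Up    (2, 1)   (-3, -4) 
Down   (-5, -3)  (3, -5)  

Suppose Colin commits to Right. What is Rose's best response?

Against Right, Rose earns -3 from Up and 3 from Down.
So Down is the best response.

Down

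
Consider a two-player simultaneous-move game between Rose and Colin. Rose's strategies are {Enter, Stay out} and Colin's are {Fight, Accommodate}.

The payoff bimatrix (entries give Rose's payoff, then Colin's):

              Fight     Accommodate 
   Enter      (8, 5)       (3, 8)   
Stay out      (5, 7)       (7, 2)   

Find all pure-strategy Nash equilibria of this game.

none

(Enter, Fight): Colin prefers Accommodate (8 > 5) — not an equilibrium.
(Enter, Accommodate): Rose prefers Stay out (7 > 3) — not an equilibrium.
(Stay out, Fight): Rose prefers Enter (8 > 5) — not an equilibrium.
(Stay out, Accommodate): Colin prefers Fight (7 > 2) — not an equilibrium.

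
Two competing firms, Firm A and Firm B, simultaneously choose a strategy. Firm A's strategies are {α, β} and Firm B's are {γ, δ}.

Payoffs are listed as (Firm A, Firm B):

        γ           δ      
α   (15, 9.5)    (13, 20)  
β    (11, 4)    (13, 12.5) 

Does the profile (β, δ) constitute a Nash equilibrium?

Yes

At (β, δ), Firm A earns 13; switching to α would give 13, so Firm A has no profitable deviation.
Firm B earns 12.5; switching to γ would give 4, so Firm B has no profitable deviation.
Neither player can gain by a unilateral deviation, so this profile is a Nash equilibrium.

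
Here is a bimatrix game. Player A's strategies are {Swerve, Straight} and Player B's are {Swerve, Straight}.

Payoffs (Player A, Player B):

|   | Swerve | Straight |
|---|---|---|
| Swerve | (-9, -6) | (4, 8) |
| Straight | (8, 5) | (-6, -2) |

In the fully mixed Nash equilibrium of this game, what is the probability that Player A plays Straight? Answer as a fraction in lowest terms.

2/3

Let p be the probability that Player A plays Swerve. In a completely mixed equilibrium, Player B must be indifferent between Swerve and Straight.
Player B's expected payoff from Swerve is −6p + 5(1−p); from Straight it is 8p − 2(1−p).
Setting these equal: −11p + 5 = 10p − 2, so p = 1/3.
Therefore Player A plays Straight with probability 1 − 1/3 = 2/3.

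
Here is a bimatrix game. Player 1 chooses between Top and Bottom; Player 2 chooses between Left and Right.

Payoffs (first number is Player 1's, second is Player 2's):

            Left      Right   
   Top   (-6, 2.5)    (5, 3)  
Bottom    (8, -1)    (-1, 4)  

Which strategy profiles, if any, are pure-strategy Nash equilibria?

(Top, Right)

(Top, Left): Player 1 prefers Bottom (8 > -6); Player 2 prefers Right (3 > 2.5) — not an equilibrium.
(Top, Right): Player 1 gets 5 ≥ -1 from Bottom, and Player 2 gets 3 ≥ 2.5 from Left — Nash equilibrium.
(Bottom, Left): Player 2 prefers Right (4 > -1) — not an equilibrium.
(Bottom, Right): Player 1 prefers Top (5 > -1) — not an equilibrium.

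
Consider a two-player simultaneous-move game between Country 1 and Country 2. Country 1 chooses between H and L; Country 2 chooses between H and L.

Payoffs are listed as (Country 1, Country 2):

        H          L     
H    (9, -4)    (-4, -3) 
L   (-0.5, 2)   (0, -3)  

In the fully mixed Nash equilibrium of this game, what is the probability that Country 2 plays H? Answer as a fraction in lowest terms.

8/27

Let y be the probability that Country 2 plays H. In a completely mixed equilibrium, Country 1 must be indifferent between H and L.
Country 1's expected payoff from H is 9y − 4(1−y); from L it is −0.5y.
Setting these equal: 13y − 4 = −0.5y, so y = 8/27.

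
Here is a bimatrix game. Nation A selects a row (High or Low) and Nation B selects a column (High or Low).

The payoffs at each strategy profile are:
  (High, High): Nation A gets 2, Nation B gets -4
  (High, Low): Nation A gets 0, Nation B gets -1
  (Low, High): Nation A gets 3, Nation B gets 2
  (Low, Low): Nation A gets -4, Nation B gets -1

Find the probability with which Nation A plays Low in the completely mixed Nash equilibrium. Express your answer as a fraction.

Let p be the probability that Nation A plays High. In a completely mixed equilibrium, Nation B must be indifferent between High and Low.
Nation B's expected payoff from High is −4p + 2(1−p); from Low it is −p − (1−p).
Setting these equal: −6p + 2 = -1, so p = 1/2.
Therefore Nation A plays Low with probability 1 − 1/2 = 1/2.

1/2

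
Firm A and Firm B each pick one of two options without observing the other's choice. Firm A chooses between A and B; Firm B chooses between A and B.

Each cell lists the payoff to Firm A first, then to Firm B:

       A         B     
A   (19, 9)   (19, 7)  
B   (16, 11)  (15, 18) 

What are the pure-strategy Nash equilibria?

(A, A)

(A, A): Firm A gets 19 ≥ 16 from B, and Firm B gets 9 ≥ 7 from B — Nash equilibrium.
(A, B): Firm B prefers A (9 > 7) — not an equilibrium.
(B, A): Firm A prefers A (19 > 16); Firm B prefers B (18 > 11) — not an equilibrium.
(B, B): Firm A prefers A (19 > 15) — not an equilibrium.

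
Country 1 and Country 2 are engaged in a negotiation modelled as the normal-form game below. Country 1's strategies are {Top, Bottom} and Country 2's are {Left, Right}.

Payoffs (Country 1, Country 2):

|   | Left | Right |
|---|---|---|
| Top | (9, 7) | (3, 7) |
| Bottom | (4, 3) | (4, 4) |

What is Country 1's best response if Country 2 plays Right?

Against Right, Country 1 earns 3 from Top and 4 from Bottom.
So Bottom is the best response.

Bottom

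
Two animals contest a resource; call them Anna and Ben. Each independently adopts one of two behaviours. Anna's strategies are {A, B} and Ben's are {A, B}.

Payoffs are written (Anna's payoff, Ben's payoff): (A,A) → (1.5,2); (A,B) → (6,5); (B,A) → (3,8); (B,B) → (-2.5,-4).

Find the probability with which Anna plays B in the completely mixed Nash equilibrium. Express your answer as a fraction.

Let p be the probability that Anna plays A. In a completely mixed equilibrium, Ben must be indifferent between A and B.
Ben's expected payoff from A is 2p + 8(1−p); from B it is 5p − 4(1−p).
Setting these equal: −6p + 8 = 9p − 4, so p = 4/5.
Therefore Anna plays B with probability 1 − 4/5 = 1/5.

1/5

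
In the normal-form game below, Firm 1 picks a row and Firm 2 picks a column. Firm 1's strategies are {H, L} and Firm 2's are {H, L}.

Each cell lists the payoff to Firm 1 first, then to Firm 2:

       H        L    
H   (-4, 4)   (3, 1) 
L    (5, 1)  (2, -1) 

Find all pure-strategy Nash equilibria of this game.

(L, H)

(H, H): Firm 1 prefers L (5 > -4) — not an equilibrium.
(H, L): Firm 2 prefers H (4 > 1) — not an equilibrium.
(L, H): Firm 1 gets 5 ≥ -4 from H, and Firm 2 gets 1 ≥ -1 from L — Nash equilibrium.
(L, L): Firm 1 prefers H (3 > 2); Firm 2 prefers H (1 > -1) — not an equilibrium.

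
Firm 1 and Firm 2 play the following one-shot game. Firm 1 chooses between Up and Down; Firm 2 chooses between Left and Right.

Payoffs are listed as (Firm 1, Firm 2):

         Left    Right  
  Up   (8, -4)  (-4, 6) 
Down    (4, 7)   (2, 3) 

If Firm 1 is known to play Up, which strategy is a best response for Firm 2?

Right

Against Up, Firm 2 earns -4 from Left and 6 from Right.
So Right is the best response.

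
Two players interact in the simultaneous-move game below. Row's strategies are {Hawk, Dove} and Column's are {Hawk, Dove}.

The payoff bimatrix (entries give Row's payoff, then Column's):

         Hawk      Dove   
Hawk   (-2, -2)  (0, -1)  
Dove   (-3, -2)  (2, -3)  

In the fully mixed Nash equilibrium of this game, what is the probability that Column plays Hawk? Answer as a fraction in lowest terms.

2/3

Let y be the probability that Column plays Hawk. In a completely mixed equilibrium, Row must be indifferent between Hawk and Dove.
Row's expected payoff from Hawk is −2y; from Dove it is −3y + 2(1−y).
Setting these equal: −2y = −5y + 2, so y = 2/3.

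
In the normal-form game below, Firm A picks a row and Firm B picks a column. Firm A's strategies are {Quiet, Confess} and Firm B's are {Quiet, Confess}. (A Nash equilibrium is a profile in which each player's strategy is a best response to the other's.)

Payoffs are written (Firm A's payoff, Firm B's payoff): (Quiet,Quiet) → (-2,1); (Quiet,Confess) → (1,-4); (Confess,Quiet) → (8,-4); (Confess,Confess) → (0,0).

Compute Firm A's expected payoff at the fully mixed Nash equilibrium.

First find y, the probability Firm B plays Quiet, from Firm A's indifference between Quiet and Confess: −2y + (1−y) = 8y, giving y = 1/11.
Since Firm A is indifferent in equilibrium, Firm A's expected payoff equals the payoff from either row against (1/11, 10/11). Using Quiet: −2(1/11) + (10/11) = 8/11.

8/11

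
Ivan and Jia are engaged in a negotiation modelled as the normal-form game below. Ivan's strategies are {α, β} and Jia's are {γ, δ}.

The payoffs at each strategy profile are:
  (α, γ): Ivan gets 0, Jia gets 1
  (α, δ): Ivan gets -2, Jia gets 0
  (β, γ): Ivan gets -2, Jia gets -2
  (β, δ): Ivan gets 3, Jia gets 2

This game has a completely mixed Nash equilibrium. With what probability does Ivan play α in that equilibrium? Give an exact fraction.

Let x be the probability that Ivan plays α. In a completely mixed equilibrium, Jia must be indifferent between γ and δ.
Jia's expected payoff from γ is x − 2(1−x); from δ it is 2(1−x).
Setting these equal: 3x − 2 = −2x + 2, so x = 4/5.

4/5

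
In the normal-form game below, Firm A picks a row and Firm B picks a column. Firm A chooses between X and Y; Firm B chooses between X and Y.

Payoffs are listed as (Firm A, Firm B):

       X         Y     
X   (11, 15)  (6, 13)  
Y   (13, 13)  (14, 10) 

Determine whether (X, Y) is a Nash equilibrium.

At (X, Y), Firm A earns 6; switching to Y would give 14, so Firm A would deviate.
Firm B earns 13; switching to X would give 15, so Firm B would deviate.
Since at least one player can profitably deviate, this is not a Nash equilibrium.

No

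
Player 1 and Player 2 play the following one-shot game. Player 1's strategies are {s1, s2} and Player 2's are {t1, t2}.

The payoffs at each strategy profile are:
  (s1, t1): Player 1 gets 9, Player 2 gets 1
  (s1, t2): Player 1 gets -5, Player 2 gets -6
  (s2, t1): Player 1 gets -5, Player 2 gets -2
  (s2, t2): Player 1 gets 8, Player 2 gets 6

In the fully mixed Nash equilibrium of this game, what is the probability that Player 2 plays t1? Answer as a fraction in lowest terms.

13/27

Let q be the probability that Player 2 plays t1. In a completely mixed equilibrium, Player 1 must be indifferent between s1 and s2.
Player 1's expected payoff from s1 is 9q − 5(1−q); from s2 it is −5q + 8(1−q).
Setting these equal: 14q − 5 = −13q + 8, so q = 13/27.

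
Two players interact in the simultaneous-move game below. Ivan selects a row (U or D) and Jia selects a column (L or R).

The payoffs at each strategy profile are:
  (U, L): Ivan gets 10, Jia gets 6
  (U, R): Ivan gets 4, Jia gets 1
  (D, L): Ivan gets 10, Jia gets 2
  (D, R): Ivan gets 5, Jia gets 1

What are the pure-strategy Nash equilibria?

(U, L): Ivan gets 10 ≥ 10 from D, and Jia gets 6 ≥ 1 from R — Nash equilibrium.
(U, R): Ivan prefers D (5 > 4); Jia prefers L (6 > 1) — not an equilibrium.
(D, L): Ivan gets 10 ≥ 10 from U, and Jia gets 2 ≥ 1 from R — Nash equilibrium.
(D, R): Jia prefers L (2 > 1) — not an equilibrium.

(U, L) and (D, L)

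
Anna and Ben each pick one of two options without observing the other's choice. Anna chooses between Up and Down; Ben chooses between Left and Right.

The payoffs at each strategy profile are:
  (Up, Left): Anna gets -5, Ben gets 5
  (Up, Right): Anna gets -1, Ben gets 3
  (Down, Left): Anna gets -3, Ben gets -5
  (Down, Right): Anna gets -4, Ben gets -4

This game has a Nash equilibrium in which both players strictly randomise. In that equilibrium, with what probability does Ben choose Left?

Let q be the probability that Ben plays Left. In a completely mixed equilibrium, Anna must be indifferent between Up and Down.
Anna's expected payoff from Up is −5q − (1−q); from Down it is −3q − 4(1−q).
Setting these equal: −4q − 1 = q − 4, so q = 3/5.

3/5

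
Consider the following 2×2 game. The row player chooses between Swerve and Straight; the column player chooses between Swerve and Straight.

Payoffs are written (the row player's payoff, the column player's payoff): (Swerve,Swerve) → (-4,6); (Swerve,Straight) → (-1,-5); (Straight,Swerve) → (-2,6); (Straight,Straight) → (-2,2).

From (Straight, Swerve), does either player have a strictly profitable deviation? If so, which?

The row player at (Straight, Swerve) earns -2; deviating to Swerve yields -4 — not better.
The column player earns 6; deviating to Straight yields 2 — not better.
Neither player can strictly improve; the profile is a Nash equilibrium.

Neither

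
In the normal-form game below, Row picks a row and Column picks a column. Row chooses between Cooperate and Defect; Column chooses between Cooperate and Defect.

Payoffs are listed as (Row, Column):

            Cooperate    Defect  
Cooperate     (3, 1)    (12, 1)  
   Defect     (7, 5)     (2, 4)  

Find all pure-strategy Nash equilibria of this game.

(Cooperate, Cooperate): Row prefers Defect (7 > 3) — not an equilibrium.
(Cooperate, Defect): Row gets 12 ≥ 2 from Defect, and Column gets 1 ≥ 1 from Cooperate — Nash equilibrium.
(Defect, Cooperate): Row gets 7 ≥ 3 from Cooperate, and Column gets 5 ≥ 4 from Defect — Nash equilibrium.
(Defect, Defect): Row prefers Cooperate (12 > 2); Column prefers Cooperate (5 > 4) — not an equilibrium.

(Cooperate, Defect) and (Defect, Cooperate)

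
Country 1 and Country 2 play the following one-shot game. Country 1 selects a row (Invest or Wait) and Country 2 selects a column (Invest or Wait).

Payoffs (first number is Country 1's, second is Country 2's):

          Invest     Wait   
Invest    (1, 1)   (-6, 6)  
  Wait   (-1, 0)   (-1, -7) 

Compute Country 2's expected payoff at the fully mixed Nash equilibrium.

First find p, the probability Country 1 plays Invest, from Country 2's indifference between Invest and Wait: p = 6p − 7(1−p), giving p = 7/12.
Since Country 2 is indifferent in equilibrium, Country 2's expected payoff equals the payoff from either column against (7/12, 5/12). Using Invest: (7/12) = 7/12.

7/12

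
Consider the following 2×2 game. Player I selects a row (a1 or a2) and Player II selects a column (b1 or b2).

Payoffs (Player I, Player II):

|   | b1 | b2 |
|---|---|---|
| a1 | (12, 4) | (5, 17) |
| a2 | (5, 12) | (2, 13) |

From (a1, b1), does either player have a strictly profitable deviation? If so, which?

Player I at (a1, b1) earns 12; deviating to a2 yields 5 — not better.
Player II earns 4; deviating to b2 yields 17 — a strict improvement.
Only Player II has a strictly profitable deviation.

Player II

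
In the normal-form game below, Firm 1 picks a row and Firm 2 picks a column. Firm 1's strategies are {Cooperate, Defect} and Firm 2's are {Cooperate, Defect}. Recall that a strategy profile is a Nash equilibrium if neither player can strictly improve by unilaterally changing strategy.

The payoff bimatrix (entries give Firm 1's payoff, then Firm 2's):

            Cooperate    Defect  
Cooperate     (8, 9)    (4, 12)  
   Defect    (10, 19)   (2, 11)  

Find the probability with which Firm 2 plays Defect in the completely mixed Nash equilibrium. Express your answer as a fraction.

1/2

Let c be the probability that Firm 2 plays Cooperate. In a completely mixed equilibrium, Firm 1 must be indifferent between Cooperate and Defect.
Firm 1's expected payoff from Cooperate is 8c + 4(1−c); from Defect it is 10c + 2(1−c).
Setting these equal: 4c + 4 = 8c + 2, so c = 1/2.
Therefore Firm 2 plays Defect with probability 1 − 1/2 = 1/2.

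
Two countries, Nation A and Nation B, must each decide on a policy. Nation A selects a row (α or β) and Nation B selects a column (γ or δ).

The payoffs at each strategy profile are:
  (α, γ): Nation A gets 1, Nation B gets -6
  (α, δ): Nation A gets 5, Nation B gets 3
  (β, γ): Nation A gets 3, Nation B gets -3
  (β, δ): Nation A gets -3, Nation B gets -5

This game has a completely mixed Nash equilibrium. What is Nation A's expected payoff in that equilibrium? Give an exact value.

First find q, the probability Nation B plays γ, from Nation A's indifference between α and β: q + 5(1−q) = 3q − 3(1−q), giving q = 4/5.
Since Nation A is indifferent in equilibrium, Nation A's expected payoff equals the payoff from either row against (4/5, 1/5). Using α: (4/5) + 5(1/5) = 9/5.

9/5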